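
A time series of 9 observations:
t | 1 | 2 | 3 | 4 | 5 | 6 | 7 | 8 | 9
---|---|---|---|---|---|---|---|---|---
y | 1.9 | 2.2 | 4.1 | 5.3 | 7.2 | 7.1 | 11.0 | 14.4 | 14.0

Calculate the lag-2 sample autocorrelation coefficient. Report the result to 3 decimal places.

0.289

Mean ȳ = (1.9 + 2.2 + 4.1 + 5.3 + 7.2 + 7.1 + 11.0 + 14.4 + 14.0)/9 = 7.4667
Σ(y_t−ȳ)(y_{t+2}−ȳ) = (18.7411) + (11.4111) + (0.8978) + (0.7944) + (-0.9422) + (-2.5422) + (23.0844) = 51.4444
Denominator Σ(y_t−ȳ)² = 178.2000
r_2 = 51.4444 / 178.2000 = 0.289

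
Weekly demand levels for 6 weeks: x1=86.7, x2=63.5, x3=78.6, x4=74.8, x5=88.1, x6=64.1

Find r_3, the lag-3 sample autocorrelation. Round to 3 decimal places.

-0.344

Mean x̄ = (86.7 + 63.5 + 78.6 + 74.8 + 88.1 + 64.1)/6 = 75.9667
Deviations from mean: 10.7333, -12.4667, 2.6333, -1.1667, 12.1333, -11.8667
Numerator Σ_{t=1}^{3}(x_t−x̄)(x_{t+3}−x̄) = -195.0333
Denominator Σ(x_t−x̄)² = 566.9533
r_3 = -195.0333 / 566.9533 = -0.344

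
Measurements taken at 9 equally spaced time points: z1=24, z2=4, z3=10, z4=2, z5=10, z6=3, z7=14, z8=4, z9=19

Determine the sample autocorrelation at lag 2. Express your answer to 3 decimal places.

0.381

Mean z̄ = (24 + 4 + 10 + 2 + 10 + 3 + 14 + 4 + 19)/9 = 10.0000
Σ(z_t−z̄)(z_{t+2}−z̄) = (0.0000) + (48.0000) + (0.0000) + (56.0000) + (0.0000) + (42.0000) + (36.0000) = 182.0000
Denominator Σ(z_t−z̄)² = 478.0000
r_2 = 182.0000 / 478.0000 = 0.381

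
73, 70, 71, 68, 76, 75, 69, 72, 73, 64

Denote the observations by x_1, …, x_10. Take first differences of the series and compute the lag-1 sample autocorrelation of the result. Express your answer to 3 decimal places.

First differences Δx: -3, 1, -3, 8, -1, -6, 3, 1, -9
Mean of differences = -1.0000
Numerator Σ(Δx_t−Δx̄)(Δx_{t+1}−Δx̄) = -54.0000
Denominator Σ(Δx_t−Δx̄)² = 202.0000
r_1(Δx) = -54.0000 / 202.0000 = -0.267

-0.267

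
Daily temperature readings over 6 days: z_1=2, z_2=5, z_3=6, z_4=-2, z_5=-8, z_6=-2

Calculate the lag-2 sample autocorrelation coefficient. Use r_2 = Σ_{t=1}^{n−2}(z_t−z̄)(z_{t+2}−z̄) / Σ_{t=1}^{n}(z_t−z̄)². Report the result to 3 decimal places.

-0.312

Mean z̄ = (2 + 5 + 6 − 2 − 8 − 2)/6 = 0.1667
Deviations from mean: 1.8333, 4.8333, 5.8333, -2.1667, -8.1667, -2.1667
Σ(z_t−z̄)(z_{t+2}−z̄) = (10.6944) + (-10.4722) + (-47.6389) + (4.6944) = -42.7222
Denominator Σ(z_t−z̄)² = 136.8333
r_2 = -42.7222 / 136.8333 = -0.312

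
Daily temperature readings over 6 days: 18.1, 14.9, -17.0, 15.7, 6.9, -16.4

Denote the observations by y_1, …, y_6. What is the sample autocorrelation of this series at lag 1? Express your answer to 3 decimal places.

-0.261

Mean ȳ = (18.1 + 14.9 − 17.0 + 15.7 + 6.9 − 16.4)/6 = 3.7000
Deviations from mean: 14.4000, 11.2000, -20.7000, 12.0000, 3.2000, -20.1000
Σ(y_t−ȳ)(y_{t+1}−ȳ) = (161.2800) + (-231.8400) + (-248.4000) + (38.4000) + (-64.3200) = -344.8800
Denominator Σ(y_t−ȳ)² = 1319.5400
r_1 = -344.8800 / 1319.5400 = -0.261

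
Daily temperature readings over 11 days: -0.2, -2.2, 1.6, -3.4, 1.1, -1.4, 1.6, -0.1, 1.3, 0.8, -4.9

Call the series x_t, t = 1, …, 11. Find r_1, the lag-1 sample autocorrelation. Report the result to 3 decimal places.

-0.414

Mean x̄ = (-0.2 − 2.2 + 1.6 − 3.4 + 1.1 − 1.4 + 1.6 − 0.1 + 1.3 + 0.8 − 4.9)/11 = -0.5273
Numerator Σ_{t=1}^{10}(x_t−x̄)(x_{t+1}−x̄) = -19.8571
Denominator Σ(x_t−x̄)² = 48.0218
r_1 = -19.8571 / 48.0218 = -0.414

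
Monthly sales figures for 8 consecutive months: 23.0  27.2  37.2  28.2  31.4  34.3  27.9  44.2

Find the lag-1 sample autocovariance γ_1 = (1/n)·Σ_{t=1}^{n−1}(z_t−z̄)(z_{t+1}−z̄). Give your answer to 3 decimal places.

Mean z̄ = (23.0 + 27.2 + 37.2 + 28.2 + 31.4 + 34.3 + 27.9 + 44.2)/8 = 31.6750
Deviations: -8.6750, -4.4750, 5.5250, -3.4750, -0.2750, 2.6250, -3.7750, 12.5250
Σ_{t=1}^{7}(z_t−z̄)(z_{t+1}−z̄) = -62.0606
γ_1 = -62.0606 / 8 = -7.758

-7.758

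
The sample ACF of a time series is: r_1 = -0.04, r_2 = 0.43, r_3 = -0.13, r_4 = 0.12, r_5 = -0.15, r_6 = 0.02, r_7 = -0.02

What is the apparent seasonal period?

The largest autocorrelation is r_2 = 0.43; the remaining lags stay at or below 0.12.
The dominant spike at lag 2 indicates a seasonal period of 2.

2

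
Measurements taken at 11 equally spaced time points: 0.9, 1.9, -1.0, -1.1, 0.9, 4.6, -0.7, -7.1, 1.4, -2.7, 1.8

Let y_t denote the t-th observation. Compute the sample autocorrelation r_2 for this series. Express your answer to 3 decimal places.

Mean ȳ = (0.9 + 1.9 − 1.0 − 1.1 + 0.9 + 4.6 − 0.7 − 7.1 + 1.4 − 2.7 + 1.8)/11 = -0.1000
Numerator Σ_{t=1}^{9}(y_t−ȳ)(y_{t+2}−ȳ) = -21.8500
Denominator Σ(y_t−ȳ)² = 91.8800
r_2 = -21.8500 / 91.8800 = -0.238

-0.238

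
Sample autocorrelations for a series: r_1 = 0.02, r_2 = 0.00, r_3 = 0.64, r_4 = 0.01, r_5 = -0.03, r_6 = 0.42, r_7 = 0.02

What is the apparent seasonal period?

3

The largest autocorrelation is r_3 = 0.64, with a weaker echo at lag 6 (0.42); the remaining lags stay at or below 0.02.
The dominant spike at lag 3 indicates a seasonal period of 3.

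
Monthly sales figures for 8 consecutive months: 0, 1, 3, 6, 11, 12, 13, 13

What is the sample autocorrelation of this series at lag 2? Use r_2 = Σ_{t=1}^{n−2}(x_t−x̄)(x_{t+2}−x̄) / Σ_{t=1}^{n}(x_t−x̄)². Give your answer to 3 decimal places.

Mean x̄ = (0 + 1 + 3 + 6 + 11 + 12 + 13 + 13)/8 = 7.3750
Σ(x_t−x̄)(x_{t+2}−x̄) = (32.2656) + (8.7656) + (-15.8594) + (-6.3594) + (20.3906) + (26.0156) = 65.2188
Denominator Σ(x_t−x̄)² = 213.8750
r_2 = 65.2188 / 213.8750 = 0.305

0.305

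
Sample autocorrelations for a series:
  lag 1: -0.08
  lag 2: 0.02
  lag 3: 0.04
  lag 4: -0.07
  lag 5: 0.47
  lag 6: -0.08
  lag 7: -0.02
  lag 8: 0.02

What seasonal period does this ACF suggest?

5

The largest autocorrelation is r_5 = 0.47; the remaining lags stay at or below 0.04.
The dominant spike at lag 5 indicates a seasonal period of 5.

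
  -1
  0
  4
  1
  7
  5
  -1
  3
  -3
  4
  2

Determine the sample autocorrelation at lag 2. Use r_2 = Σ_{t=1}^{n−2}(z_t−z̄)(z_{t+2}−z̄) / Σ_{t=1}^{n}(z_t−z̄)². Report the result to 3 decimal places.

0.090

Mean z̄ = (-1 + 0 + 4 + 1 + 7 + 5 − 1 + 3 − 3 + 4 + 2)/11 = 1.9091
Numerator Σ_{t=1}^{9}(z_t−z̄)(z_{t+2}−z̄) = 8.1653
Denominator Σ(z_t−z̄)² = 90.9091
r_2 = 8.1653 / 90.9091 = 0.090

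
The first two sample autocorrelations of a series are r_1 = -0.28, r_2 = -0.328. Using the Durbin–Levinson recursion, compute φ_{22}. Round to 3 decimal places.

φ_{22} = (r_2 − r_1²) / (1 − r_1²)
r_1² = (-0.28)² = 0.0784
Numerator = -0.328 − 0.0784 = -0.4064; denominator = 1 − 0.0784 = 0.9216
φ_{22} = -0.4064 / 0.9216 = -0.441

-0.441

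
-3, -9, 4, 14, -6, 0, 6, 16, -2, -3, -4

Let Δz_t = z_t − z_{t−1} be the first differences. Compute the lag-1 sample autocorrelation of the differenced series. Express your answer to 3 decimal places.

-0.276

First differences Δz: -6, 13, 10, -20, 6, 6, 10, -18, -1, -1
Mean of differences = -0.1000
Numerator Σ(Δz_t−Δz̄)(Δz_{t+1}−Δz̄) = -332.4100
Denominator Σ(Δz_t−Δz̄)² = 1202.9000
r_1(Δz) = -332.4100 / 1202.9000 = -0.276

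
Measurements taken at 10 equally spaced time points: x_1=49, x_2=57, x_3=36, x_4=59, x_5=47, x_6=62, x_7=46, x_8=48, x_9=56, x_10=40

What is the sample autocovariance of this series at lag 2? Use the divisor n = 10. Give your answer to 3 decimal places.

Mean x̄ = (49 + 57 + 36 + 59 + 47 + 62 + 46 + 48 + 56 + 40)/10 = 50.0000
Σ_{t=1}^{8}(x_t−x̄)(x_{t+2}−x̄) = 211.0000
γ_2 = 211.0000 / 10 = 21.100

21.100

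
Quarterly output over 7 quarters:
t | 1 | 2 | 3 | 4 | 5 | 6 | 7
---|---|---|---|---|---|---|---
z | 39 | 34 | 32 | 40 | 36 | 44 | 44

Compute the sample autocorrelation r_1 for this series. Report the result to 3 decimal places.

0.224

Mean z̄ = (39 + 34 + 32 + 40 + 36 + 44 + 44)/7 = 38.4286
Deviations from mean: 0.5714, -4.4286, -6.4286, 1.5714, -2.4286, 5.5714, 5.5714
Σ(z_t−z̄)(z_{t+1}−z̄) = (-2.5306) + (28.4694) + (-10.1020) + (-3.8163) + (-13.5306) + (31.0408) = 29.5306
Denominator Σ(z_t−z̄)² = 131.7143
r_1 = 29.5306 / 131.7143 = 0.224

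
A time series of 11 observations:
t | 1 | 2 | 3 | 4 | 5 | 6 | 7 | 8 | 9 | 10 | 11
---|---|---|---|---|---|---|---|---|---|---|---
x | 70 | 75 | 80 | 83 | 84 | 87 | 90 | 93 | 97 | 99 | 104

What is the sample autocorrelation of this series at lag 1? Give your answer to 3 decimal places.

0.672

Mean x̄ = (70 + 75 + 80 + 83 + 84 + 87 + 90 + 93 + 97 + 99 + 104)/11 = 87.4545
Numerator Σ_{t=1}^{10}(x_t−x̄)(x_{t+1}−x̄) = 727.5207
Denominator Σ(x_t−x̄)² = 1082.7273
r_1 = 727.5207 / 1082.7273 = 0.672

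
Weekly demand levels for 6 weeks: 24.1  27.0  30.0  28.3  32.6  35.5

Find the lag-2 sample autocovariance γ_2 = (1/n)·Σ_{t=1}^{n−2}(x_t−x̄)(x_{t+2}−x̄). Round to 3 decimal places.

-0.884

Mean x̄ = (24.1 + 27.0 + 30.0 + 28.3 + 32.6 + 35.5)/6 = 29.5833
Σ_{t=1}^{4}(x_t−x̄)(x_{t+2}−x̄) = -5.3056
γ_2 = -5.3056 / 6 = -0.884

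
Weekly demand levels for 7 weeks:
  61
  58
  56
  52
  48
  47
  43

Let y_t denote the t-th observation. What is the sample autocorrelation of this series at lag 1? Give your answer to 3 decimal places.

Mean ȳ = (61 + 58 + 56 + 52 + 48 + 47 + 43)/7 = 52.1429
Deviations from mean: 8.8571, 5.8571, 3.8571, -0.1429, -4.1429, -5.1429, -9.1429
Numerator Σ_{t=1}^{6}(y_t−ȳ)(y_{t+1}−ȳ) = 142.8367
Denominator Σ(y_t−ȳ)² = 254.8571
r_1 = 142.8367 / 254.8571 = 0.560

0.560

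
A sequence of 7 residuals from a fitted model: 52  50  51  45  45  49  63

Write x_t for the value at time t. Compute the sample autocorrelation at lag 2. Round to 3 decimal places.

-0.260

Mean x̄ = (52 + 50 + 51 + 45 + 45 + 49 + 63)/7 = 50.7143
Deviations from mean: 1.2857, -0.7143, 0.2857, -5.7143, -5.7143, -1.7143, 12.2857
Σ(x_t−x̄)(x_{t+2}−x̄) = (0.3673) + (4.0816) + (-1.6327) + (9.7959) + (-70.2041) = -57.5918
Denominator Σ(x_t−x̄)² = 221.4286
r_2 = -57.5918 / 221.4286 = -0.260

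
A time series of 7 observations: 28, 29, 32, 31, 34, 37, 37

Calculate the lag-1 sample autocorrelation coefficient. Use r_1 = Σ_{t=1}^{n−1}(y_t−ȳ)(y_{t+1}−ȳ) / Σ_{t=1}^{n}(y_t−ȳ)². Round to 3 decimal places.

0.553

Mean ȳ = (28 + 29 + 32 + 31 + 34 + 37 + 37)/7 = 32.5714
Deviations from mean: -4.5714, -3.5714, -0.5714, -1.5714, 1.4286, 4.4286, 4.4286
Numerator Σ_{t=1}^{6}(y_t−ȳ)(y_{t+1}−ȳ) = 42.9592
Denominator Σ(y_t−ȳ)² = 77.7143
r_1 = 42.9592 / 77.7143 = 0.553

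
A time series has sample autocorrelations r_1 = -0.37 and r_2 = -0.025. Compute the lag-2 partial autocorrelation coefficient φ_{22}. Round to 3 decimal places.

φ_{22} = (r_2 − r_1²) / (1 − r_1²)
r_1² = (-0.37)² = 0.1369
Numerator = -0.025 − 0.1369 = -0.1619; denominator = 1 − 0.1369 = 0.8631
φ_{22} = -0.1619 / 0.8631 = -0.188

-0.188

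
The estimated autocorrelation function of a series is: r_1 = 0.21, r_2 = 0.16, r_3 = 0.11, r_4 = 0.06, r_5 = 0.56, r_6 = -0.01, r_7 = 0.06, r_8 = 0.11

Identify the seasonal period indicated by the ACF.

5

The largest autocorrelation is r_5 = 0.56; the remaining lags stay at or below 0.21. The elevated value at lag 1 (0.21), dropping to 0.16 at lag 2, reflects decaying short-term dependence rather than seasonality.
The dominant spike at lag 5 indicates a seasonal period of 5.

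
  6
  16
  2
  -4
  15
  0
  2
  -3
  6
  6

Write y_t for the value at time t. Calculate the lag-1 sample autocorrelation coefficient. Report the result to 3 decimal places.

-0.257

Mean ȳ = (6 + 16 + 2 − 4 + 15 + 0 + 2 − 3 + 6 + 6)/10 = 4.6000
Numerator Σ_{t=1}^{9}(y_t−ȳ)(y_{t+1}−ȳ) = -105.5600
Denominator Σ(y_t−ȳ)² = 410.4000
r_1 = -105.5600 / 410.4000 = -0.257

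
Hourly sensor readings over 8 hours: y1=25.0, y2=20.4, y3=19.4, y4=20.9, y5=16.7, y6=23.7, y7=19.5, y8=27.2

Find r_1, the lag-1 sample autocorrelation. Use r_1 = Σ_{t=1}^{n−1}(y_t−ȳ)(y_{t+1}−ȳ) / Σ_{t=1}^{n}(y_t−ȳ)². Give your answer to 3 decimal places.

-0.278

Mean ȳ = (25.0 + 20.4 + 19.4 + 20.9 + 16.7 + 23.7 + 19.5 + 27.2)/8 = 21.6000
Deviations from mean: 3.4000, -1.2000, -2.2000, -0.7000, -4.9000, 2.1000, -2.1000, 5.6000
Σ(y_t−ȳ)(y_{t+1}−ȳ) = (-4.0800) + (2.6400) + (1.5400) + (3.4300) + (-10.2900) + (-4.4100) + (-11.7600) = -22.9300
Denominator Σ(y_t−ȳ)² = 82.5200
r_1 = -22.9300 / 82.5200 = -0.278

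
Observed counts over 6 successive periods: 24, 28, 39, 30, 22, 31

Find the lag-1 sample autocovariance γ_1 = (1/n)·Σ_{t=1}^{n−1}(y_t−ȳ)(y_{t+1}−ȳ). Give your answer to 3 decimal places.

Mean ȳ = (24 + 28 + 39 + 30 + 22 + 31)/6 = 29.0000
Σ_{t=1}^{5}(y_t−ȳ)(y_{t+1}−ȳ) = -16.0000
γ_1 = -16.0000 / 6 = -2.667

-2.667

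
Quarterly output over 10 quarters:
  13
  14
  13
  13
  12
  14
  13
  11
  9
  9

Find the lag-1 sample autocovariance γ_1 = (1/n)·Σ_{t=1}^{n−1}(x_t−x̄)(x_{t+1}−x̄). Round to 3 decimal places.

Mean x̄ = (13 + 14 + 13 + 13 + 12 + 14 + 13 + 11 + 9 + 9)/10 = 12.1000
Σ_{t=1}^{9}(x_t−x̄)(x_{t+1}−x̄) = 17.6900
γ_1 = 17.6900 / 10 = 1.769

1.769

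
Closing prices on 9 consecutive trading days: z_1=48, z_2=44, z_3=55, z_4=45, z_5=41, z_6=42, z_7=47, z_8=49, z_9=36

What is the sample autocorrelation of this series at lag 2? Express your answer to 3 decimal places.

-0.209

Mean z̄ = (48 + 44 + 55 + 45 + 41 + 42 + 47 + 49 + 36)/9 = 45.2222
Σ(z_t−z̄)(z_{t+2}−z̄) = (27.1605) + (0.2716) + (-41.2840) + (0.7160) + (-7.5062) + (-12.1728) + (-16.3951) = -49.2099
Denominator Σ(z_t−z̄)² = 235.5556
r_2 = -49.2099 / 235.5556 = -0.209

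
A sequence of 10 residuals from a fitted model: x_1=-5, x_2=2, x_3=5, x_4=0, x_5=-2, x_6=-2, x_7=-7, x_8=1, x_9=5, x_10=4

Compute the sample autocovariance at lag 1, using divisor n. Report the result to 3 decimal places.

3.579

Mean x̄ = (-5 + 2 + 5 + 0 − 2 − 2 − 7 + 1 + 5 + 4)/10 = 0.1000
Σ_{t=1}^{9}(x_t−x̄)(x_{t+1}−x̄) = 35.7900
γ_1 = 35.7900 / 10 = 3.579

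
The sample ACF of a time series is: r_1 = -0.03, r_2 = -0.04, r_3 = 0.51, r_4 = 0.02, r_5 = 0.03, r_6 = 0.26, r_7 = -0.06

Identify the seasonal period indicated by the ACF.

The largest autocorrelation is r_3 = 0.51, with a weaker echo at lag 6 (0.26); the remaining lags stay at or below 0.03.
The dominant spike at lag 3 indicates a seasonal period of 3.

3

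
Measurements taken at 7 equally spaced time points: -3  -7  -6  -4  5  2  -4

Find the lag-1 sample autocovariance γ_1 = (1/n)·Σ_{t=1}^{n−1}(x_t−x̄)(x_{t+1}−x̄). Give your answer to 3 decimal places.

Mean x̄ = (-3 − 7 − 6 − 4 + 5 + 2 − 4)/7 = -2.4286
Σ_{t=1}^{6}(x_t−x̄)(x_{t+1}−x̄) = 38.8163
γ_1 = 38.8163 / 7 = 5.545

5.545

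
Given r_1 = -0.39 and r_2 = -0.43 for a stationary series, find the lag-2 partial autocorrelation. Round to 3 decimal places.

φ_{22} = (r_2 − r_1²) / (1 − r_1²)
r_1² = (-0.39)² = 0.1521
Numerator = -0.43 − 0.1521 = -0.5821; denominator = 1 − 0.1521 = 0.8479
φ_{22} = -0.5821 / 0.8479 = -0.687

-0.687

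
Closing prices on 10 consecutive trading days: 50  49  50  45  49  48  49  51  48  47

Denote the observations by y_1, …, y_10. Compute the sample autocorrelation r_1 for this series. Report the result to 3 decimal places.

Mean ȳ = (50 + 49 + 50 + 45 + 49 + 48 + 49 + 51 + 48 + 47)/10 = 48.6000
Numerator Σ_{t=1}^{9}(y_t−ȳ)(y_{t+1}−ȳ) = -5.3600
Denominator Σ(y_t−ȳ)² = 26.4000
r_1 = -5.3600 / 26.4000 = -0.203

-0.203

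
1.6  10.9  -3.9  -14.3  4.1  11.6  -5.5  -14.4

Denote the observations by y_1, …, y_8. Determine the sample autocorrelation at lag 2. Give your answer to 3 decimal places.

-0.752

Mean ȳ = (1.6 + 10.9 − 3.9 − 14.3 + 4.1 + 11.6 − 5.5 − 14.4)/8 = -1.2375
Numerator Σ_{t=1}^{6}(y_t−ȳ)(y_{t+2}−ȳ) = -539.7266
Denominator Σ(y_t−ȳ)² = 717.7988
r_2 = -539.7266 / 717.7988 = -0.752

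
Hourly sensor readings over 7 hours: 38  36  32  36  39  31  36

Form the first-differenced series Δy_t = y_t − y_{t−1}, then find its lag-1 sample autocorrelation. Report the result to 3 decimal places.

First differences Δy: -2, -4, 4, 3, -8, 5
Mean of differences = -0.3333
Numerator Σ(Δy_t−Δȳ)(Δy_{t+1}−Δȳ) = -61.7778
Denominator Σ(Δy_t−Δȳ)² = 133.3333
r_1(Δy) = -61.7778 / 133.3333 = -0.463

-0.463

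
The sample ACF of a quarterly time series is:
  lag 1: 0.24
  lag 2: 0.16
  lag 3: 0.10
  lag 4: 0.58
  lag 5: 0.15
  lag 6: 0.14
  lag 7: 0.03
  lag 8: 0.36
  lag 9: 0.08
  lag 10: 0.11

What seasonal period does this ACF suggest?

4

The largest autocorrelation is r_4 = 0.58, with a weaker echo at lag 8 (0.36); the remaining lags stay at or below 0.24. The elevated value at lag 1 (0.24), dropping to 0.16 at lag 2, reflects decaying short-term dependence rather than seasonality.
The dominant spike at lag 4 indicates a seasonal period of 4.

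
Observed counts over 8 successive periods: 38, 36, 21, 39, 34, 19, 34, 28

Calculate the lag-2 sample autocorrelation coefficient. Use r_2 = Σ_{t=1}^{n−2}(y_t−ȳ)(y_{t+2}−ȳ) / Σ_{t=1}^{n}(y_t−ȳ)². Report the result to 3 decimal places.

Mean ȳ = (38 + 36 + 21 + 39 + 34 + 19 + 34 + 28)/8 = 31.1250
Deviations from mean: 6.8750, 4.8750, -10.1250, 7.8750, 2.8750, -12.1250, 2.8750, -3.1250
Numerator Σ_{t=1}^{6}(y_t−ȳ)(y_{t+2}−ȳ) = -109.6563
Denominator Σ(y_t−ȳ)² = 408.8750
r_2 = -109.6563 / 408.8750 = -0.268

-0.268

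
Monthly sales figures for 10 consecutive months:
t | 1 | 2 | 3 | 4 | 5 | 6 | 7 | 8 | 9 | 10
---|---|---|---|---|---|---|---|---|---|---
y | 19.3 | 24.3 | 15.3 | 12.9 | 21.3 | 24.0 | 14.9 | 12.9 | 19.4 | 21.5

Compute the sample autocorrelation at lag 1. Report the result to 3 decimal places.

0.012

Mean ȳ = (19.3 + 24.3 + 15.3 + 12.9 + 21.3 + 24.0 + 14.9 + 12.9 + 19.4 + 21.5)/10 = 18.5800
Numerator Σ_{t=1}^{9}(y_t−ȳ)(y_{t+1}−ȳ) = 1.9736
Denominator Σ(y_t−ȳ)² = 168.0360
r_1 = 1.9736 / 168.0360 = 0.012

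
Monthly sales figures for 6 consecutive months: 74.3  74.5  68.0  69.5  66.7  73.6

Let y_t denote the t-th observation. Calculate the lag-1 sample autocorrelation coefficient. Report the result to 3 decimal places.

Mean ȳ = (74.3 + 74.5 + 68.0 + 69.5 + 66.7 + 73.6)/6 = 71.1000
Numerator Σ_{t=1}^{5}(y_t−ȳ)(y_{t+1}−ȳ) = 1.3400
Denominator Σ(y_t−ȳ)² = 59.5800
r_1 = 1.3400 / 59.5800 = 0.022

0.022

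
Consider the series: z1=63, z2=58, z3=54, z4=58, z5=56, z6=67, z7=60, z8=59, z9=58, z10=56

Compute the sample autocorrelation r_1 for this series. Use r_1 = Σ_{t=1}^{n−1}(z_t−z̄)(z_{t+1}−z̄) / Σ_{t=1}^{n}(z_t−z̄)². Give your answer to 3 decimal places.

Mean z̄ = (63 + 58 + 54 + 58 + 56 + 67 + 60 + 59 + 58 + 56)/10 = 58.9000
Numerator Σ_{t=1}^{9}(z_t−z̄)(z_{t+1}−z̄) = -4.2100
Denominator Σ(z_t−z̄)² = 126.9000
r_1 = -4.2100 / 126.9000 = -0.033

-0.033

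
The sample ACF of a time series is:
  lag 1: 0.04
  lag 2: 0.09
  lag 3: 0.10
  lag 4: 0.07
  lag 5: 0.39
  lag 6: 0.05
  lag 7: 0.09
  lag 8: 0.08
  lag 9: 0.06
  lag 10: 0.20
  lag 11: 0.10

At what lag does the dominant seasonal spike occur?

The largest autocorrelation is r_5 = 0.39, with a weaker echo at lag 10 (0.20); the remaining lags stay at or below 0.10.
The dominant spike at lag 5 indicates a seasonal period of 5.

5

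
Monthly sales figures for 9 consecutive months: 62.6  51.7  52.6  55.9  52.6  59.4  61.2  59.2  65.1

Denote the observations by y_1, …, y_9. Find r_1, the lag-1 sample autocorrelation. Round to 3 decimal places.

0.184

Mean ȳ = (62.6 + 51.7 + 52.6 + 55.9 + 52.6 + 59.4 + 61.2 + 59.2 + 65.1)/9 = 57.8111
Numerator Σ_{t=1}^{8}(y_t−ȳ)(y_{t+1}−ȳ) = 34.4332
Denominator Σ(y_t−ȳ)² = 187.3089
r_1 = 34.4332 / 187.3089 = 0.184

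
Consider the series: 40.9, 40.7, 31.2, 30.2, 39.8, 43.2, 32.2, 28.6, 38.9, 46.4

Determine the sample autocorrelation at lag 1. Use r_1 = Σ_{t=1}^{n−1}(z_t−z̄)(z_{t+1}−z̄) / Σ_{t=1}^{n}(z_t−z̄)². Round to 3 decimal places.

0.134

Mean z̄ = (40.9 + 40.7 + 31.2 + 30.2 + 39.8 + 43.2 + 32.2 + 28.6 + 38.9 + 46.4)/10 = 37.2100
Numerator Σ_{t=1}^{9}(z_t−z̄)(z_{t+1}−z̄) = 45.4979
Denominator Σ(z_t−z̄)² = 340.1890
r_1 = 45.4979 / 340.1890 = 0.134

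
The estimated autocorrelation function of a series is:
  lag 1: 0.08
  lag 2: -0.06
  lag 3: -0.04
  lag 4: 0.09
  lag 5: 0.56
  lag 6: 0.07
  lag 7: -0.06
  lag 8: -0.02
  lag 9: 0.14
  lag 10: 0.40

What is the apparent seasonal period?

The largest autocorrelation is r_5 = 0.56, with a weaker echo at lag 10 (0.40); the remaining lags stay at or below 0.14.
The dominant spike at lag 5 indicates a seasonal period of 5.

5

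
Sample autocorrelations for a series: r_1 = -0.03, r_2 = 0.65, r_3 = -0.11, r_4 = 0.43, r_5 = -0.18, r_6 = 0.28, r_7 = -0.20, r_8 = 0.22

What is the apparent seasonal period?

The largest autocorrelation is r_2 = 0.65, with weaker echoes at lags 4 (0.43), 6 (0.28) and 8 (0.22); the remaining lags stay at or below -0.03.
The dominant spike at lag 2 indicates a seasonal period of 2.

2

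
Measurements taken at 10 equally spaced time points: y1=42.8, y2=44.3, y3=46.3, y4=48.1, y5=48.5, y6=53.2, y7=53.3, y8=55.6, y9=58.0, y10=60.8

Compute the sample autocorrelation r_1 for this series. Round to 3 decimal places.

0.671

Mean ȳ = (42.8 + 44.3 + 46.3 + 48.1 + 48.5 + 53.2 + 53.3 + 55.6 + 58.0 + 60.8)/10 = 51.0900
Numerator Σ_{t=1}^{9}(y_t−ȳ)(y_{t+1}−ȳ) = 218.3049
Denominator Σ(y_t−ȳ)² = 325.1290
r_1 = 218.3049 / 325.1290 = 0.671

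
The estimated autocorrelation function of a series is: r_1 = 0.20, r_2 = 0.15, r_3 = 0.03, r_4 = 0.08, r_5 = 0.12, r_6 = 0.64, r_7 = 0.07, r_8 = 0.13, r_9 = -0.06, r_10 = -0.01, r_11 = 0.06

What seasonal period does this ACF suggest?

6

The largest autocorrelation is r_6 = 0.64; the remaining lags stay at or below 0.20. The elevated value at lag 1 (0.20), dropping to 0.15 at lag 2, reflects decaying short-term dependence rather than seasonality.
The dominant spike at lag 6 indicates a seasonal period of 6.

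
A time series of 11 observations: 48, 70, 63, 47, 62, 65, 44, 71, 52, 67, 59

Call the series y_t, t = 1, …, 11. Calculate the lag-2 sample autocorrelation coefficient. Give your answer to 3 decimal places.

-0.010

Mean ȳ = (48 + 70 + 63 + 47 + 62 + 65 + 44 + 71 + 52 + 67 + 59)/11 = 58.9091
Numerator Σ_{t=1}^{9}(y_t−ȳ)(y_{t+2}−ȳ) = -8.8347
Denominator Σ(y_t−ȳ)² = 928.9091
r_2 = -8.8347 / 928.9091 = -0.010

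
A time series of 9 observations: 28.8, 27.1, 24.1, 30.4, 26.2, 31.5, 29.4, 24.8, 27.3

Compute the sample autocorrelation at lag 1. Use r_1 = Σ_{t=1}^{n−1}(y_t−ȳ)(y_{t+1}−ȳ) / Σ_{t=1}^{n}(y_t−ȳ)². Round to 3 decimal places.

-0.306

Mean ȳ = (28.8 + 27.1 + 24.1 + 30.4 + 26.2 + 31.5 + 29.4 + 24.8 + 27.3)/9 = 27.7333
Numerator Σ_{t=1}^{8}(y_t−ȳ)(y_{t+1}−ȳ) = -15.2678
Denominator Σ(y_t−ȳ)² = 49.9600
r_1 = -15.2678 / 49.9600 = -0.306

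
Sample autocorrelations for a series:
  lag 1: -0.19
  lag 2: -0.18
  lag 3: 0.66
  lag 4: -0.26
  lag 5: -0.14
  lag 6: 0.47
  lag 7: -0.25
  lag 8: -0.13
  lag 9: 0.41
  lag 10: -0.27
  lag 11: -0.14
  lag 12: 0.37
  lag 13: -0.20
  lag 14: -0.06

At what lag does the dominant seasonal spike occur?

3

The largest autocorrelation is r_3 = 0.66, with weaker echoes at lags 6 (0.47), 9 (0.41) and 12 (0.37); the remaining lags stay at or below -0.06.
The dominant spike at lag 3 indicates a seasonal period of 3.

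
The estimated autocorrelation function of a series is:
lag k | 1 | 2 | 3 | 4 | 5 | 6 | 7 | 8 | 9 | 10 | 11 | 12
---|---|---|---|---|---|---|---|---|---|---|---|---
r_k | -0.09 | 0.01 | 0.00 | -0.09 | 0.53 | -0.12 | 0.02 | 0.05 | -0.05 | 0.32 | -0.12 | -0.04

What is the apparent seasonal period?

5

The largest autocorrelation is r_5 = 0.53, with a weaker echo at lag 10 (0.32); the remaining lags stay at or below 0.05.
The dominant spike at lag 5 indicates a seasonal period of 5.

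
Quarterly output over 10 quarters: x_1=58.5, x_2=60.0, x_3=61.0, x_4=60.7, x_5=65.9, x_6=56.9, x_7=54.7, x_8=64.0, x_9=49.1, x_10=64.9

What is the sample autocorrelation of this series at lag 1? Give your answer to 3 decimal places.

-0.509

Mean x̄ = (58.5 + 60.0 + 61.0 + 60.7 + 65.9 + 56.9 + 54.7 + 64.0 + 49.1 + 64.9)/10 = 59.5700
Numerator Σ_{t=1}^{9}(x_t−x̄)(x_{t+1}−x̄) = -118.7359
Denominator Σ(x_t−x̄)² = 233.2210
r_1 = -118.7359 / 233.2210 = -0.509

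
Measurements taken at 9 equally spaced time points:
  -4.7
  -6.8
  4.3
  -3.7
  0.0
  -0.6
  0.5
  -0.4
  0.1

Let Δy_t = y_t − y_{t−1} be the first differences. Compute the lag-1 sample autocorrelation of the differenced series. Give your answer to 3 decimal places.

First differences Δy: -2.1, 11.1, -8.0, 3.7, -0.6, 1.1, -0.9, 0.5
Mean of differences = 0.6000
Numerator Σ(Δy_t−Δȳ)(Δy_{t+1}−Δȳ) = -150.2300
Denominator Σ(Δy_t−Δȳ)² = 205.0600
r_1(Δy) = -150.2300 / 205.0600 = -0.733

-0.733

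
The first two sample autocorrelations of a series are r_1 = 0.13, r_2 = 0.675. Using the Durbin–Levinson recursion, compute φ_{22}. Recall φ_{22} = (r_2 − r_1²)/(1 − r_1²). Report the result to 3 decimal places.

φ_{22} = (r_2 − r_1²) / (1 − r_1²)
r_1² = (0.13)² = 0.0169
Numerator = 0.675 − 0.0169 = 0.6581; denominator = 1 − 0.0169 = 0.9831
φ_{22} = 0.6581 / 0.9831 = 0.669

0.669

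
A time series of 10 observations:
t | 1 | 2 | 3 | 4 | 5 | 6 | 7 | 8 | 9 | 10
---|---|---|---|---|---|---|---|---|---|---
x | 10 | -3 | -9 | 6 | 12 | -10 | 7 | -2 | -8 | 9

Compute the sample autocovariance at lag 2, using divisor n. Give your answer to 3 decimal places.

-25.368

Mean x̄ = (10 − 3 − 9 + 6 + 12 − 10 + 7 − 2 − 8 + 9)/10 = 1.2000
Σ_{t=1}^{8}(x_t−x̄)(x_{t+2}−x̄) = -253.6800
γ_2 = -253.6800 / 10 = -25.368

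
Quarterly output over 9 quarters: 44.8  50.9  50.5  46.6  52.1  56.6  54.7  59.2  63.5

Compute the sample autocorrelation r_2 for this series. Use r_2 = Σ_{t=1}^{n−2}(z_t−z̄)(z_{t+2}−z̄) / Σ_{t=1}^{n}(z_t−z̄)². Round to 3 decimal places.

Mean z̄ = (44.8 + 50.9 + 50.5 + 46.6 + 52.1 + 56.6 + 54.7 + 59.2 + 63.5)/9 = 53.2111
Numerator Σ_{t=1}^{7}(z_t−z̄)(z_{t+2}−z̄) = 52.6509
Denominator Σ(z_t−z̄)² = 283.8089
r_2 = 52.6509 / 283.8089 = 0.186

0.186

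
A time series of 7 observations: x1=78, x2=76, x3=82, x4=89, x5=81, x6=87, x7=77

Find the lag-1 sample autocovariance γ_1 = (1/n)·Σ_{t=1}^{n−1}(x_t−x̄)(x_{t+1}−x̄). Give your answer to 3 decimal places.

Mean x̄ = (78 + 76 + 82 + 89 + 81 + 87 + 77)/7 = 81.4286
Σ_{t=1}^{6}(x_t−x̄)(x_{t+1}−x̄) = -10.4694
γ_1 = -10.4694 / 7 = -1.496

-1.496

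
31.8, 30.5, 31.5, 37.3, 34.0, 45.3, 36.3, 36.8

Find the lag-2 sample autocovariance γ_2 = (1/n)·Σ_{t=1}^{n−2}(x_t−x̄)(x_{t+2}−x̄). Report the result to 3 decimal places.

5.169

Mean x̄ = (31.8 + 30.5 + 31.5 + 37.3 + 34.0 + 45.3 + 36.3 + 36.8)/8 = 35.4375
Deviations: -3.6375, -4.9375, -3.9375, 1.8625, -1.4375, 9.8625, 0.8625, 1.3625
Σ_{t=1}^{6}(x_t−x̄)(x_{t+2}−x̄) = 41.3534
γ_2 = 41.3534 / 8 = 5.169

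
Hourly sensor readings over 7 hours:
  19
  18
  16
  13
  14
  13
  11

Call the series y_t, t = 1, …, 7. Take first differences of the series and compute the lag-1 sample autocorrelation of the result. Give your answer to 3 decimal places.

-0.262

First differences Δy: -1, -2, -3, 1, -1, -2
Mean of differences = -1.3333
Numerator Σ(Δy_t−Δȳ)(Δy_{t+1}−Δȳ) = -2.4444
Denominator Σ(Δy_t−Δȳ)² = 9.3333
r_1(Δy) = -2.4444 / 9.3333 = -0.262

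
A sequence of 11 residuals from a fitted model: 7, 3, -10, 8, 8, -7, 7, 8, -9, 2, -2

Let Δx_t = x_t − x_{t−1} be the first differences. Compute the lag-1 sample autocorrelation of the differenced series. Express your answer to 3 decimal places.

First differences Δx: -4, -13, 18, 0, -15, 14, 1, -17, 11, -4
Mean of differences = -0.9000
Numerator Σ(Δx_t−Δx̄)(Δx_{t+1}−Δx̄) = -627.7100
Denominator Σ(Δx_t−Δx̄)² = 1348.9000
r_1(Δx) = -627.7100 / 1348.9000 = -0.465

-0.465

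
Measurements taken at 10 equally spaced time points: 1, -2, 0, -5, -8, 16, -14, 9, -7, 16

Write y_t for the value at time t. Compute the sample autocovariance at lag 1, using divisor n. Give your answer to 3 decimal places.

Mean ȳ = (1 − 2 + 0 − 5 − 8 + 16 − 14 + 9 − 7 + 16)/10 = 0.6000
Σ_{t=1}^{9}(y_t−ȳ)(y_{t+1}−ȳ) = -608.7600
γ_1 = -608.7600 / 10 = -60.876

-60.876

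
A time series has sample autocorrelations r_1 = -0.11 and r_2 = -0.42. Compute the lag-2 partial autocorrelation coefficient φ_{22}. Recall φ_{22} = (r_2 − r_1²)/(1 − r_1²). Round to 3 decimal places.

φ_{22} = (r_2 − r_1²) / (1 − r_1²)
r_1² = (-0.11)² = 0.0121
Numerator = -0.42 − 0.0121 = -0.4321; denominator = 1 − 0.0121 = 0.9879
φ_{22} = -0.4321 / 0.9879 = -0.437

-0.437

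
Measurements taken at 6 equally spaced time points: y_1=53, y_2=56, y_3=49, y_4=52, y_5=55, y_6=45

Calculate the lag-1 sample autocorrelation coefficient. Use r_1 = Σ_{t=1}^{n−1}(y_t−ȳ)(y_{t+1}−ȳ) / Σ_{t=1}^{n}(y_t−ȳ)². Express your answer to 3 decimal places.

-0.333

Mean ȳ = (53 + 56 + 49 + 52 + 55 + 45)/6 = 51.6667
Σ(y_t−ȳ)(y_{t+1}−ȳ) = (5.7778) + (-11.5556) + (-0.8889) + (1.1111) + (-22.2222) = -27.7778
Denominator Σ(y_t−ȳ)² = 83.3333
r_1 = -27.7778 / 83.3333 = -0.333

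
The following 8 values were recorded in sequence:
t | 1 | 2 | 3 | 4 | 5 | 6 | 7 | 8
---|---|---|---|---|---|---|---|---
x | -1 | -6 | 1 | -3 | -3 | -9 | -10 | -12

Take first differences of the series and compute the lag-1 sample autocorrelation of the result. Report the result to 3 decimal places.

-0.561

First differences Δx: -5, 7, -4, 0, -6, -1, -2
Mean of differences = -1.5714
Numerator Σ(Δx_t−Δx̄)(Δx_{t+1}−Δx̄) = -63.7551
Denominator Σ(Δx_t−Δx̄)² = 113.7143
r_1(Δx) = -63.7551 / 113.7143 = -0.561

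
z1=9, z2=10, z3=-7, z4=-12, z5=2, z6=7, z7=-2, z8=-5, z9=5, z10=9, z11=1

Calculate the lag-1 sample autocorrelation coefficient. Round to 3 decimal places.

0.197

Mean z̄ = (9 + 10 − 7 − 12 + 2 + 7 − 2 − 5 + 5 + 9 + 1)/11 = 1.5455
Numerator Σ_{t=1}^{10}(z_t−z̄)(z_{t+1}−z̄) = 105.7934
Denominator Σ(z_t−z̄)² = 536.7273
r_1 = 105.7934 / 536.7273 = 0.197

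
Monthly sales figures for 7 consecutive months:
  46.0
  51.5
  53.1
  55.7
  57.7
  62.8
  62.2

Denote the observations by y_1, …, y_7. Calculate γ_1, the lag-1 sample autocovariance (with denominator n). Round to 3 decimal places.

16.041

Mean ȳ = (46.0 + 51.5 + 53.1 + 55.7 + 57.7 + 62.8 + 62.2)/7 = 55.5714
Σ_{t=1}^{6}(y_t−ȳ)(y_{t+1}−ȳ) = 112.2892
γ_1 = 112.2892 / 7 = 16.041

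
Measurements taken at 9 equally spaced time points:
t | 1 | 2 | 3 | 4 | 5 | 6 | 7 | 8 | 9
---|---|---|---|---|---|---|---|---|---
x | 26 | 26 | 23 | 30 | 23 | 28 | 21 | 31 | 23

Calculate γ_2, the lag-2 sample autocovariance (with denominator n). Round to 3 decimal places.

Mean x̄ = (26 + 26 + 23 + 30 + 23 + 28 + 21 + 31 + 23)/9 = 25.6667
Σ_{t=1}^{7}(x_t−x̄)(x_{t+2}−x̄) = 55.1111
γ_2 = 55.1111 / 9 = 6.123

6.123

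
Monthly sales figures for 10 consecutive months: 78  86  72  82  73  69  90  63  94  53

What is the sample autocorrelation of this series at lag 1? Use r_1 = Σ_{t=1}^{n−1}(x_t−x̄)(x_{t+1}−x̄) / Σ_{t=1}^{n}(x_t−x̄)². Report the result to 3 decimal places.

-0.677

Mean x̄ = (78 + 86 + 72 + 82 + 73 + 69 + 90 + 63 + 94 + 53)/10 = 76.0000
Numerator Σ_{t=1}^{9}(x_t−x̄)(x_{t+1}−x̄) = -969.0000
Denominator Σ(x_t−x̄)² = 1432.0000
r_1 = -969.0000 / 1432.0000 = -0.677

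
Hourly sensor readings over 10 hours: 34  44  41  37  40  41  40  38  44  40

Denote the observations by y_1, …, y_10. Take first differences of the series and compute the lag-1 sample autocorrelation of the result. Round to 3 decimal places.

First differences Δy: 10, -3, -4, 3, 1, -1, -2, 6, -4
Mean of differences = 0.6667
Numerator Σ(Δy_t−Δȳ)(Δy_{t+1}−Δȳ) = -62.4444
Denominator Σ(Δy_t−Δȳ)² = 188.0000
r_1(Δy) = -62.4444 / 188.0000 = -0.332

-0.332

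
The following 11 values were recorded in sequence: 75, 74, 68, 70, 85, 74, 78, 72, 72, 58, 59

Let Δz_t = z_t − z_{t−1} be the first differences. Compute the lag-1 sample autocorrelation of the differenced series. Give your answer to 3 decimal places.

-0.411

First differences Δz: -1, -6, 2, 15, -11, 4, -6, 0, -14, 1
Mean of differences = -1.6000
Numerator Σ(Δz_t−Δz̄)(Δz_{t+1}−Δz̄) = -251.1600
Denominator Σ(Δz_t−Δz̄)² = 610.4000
r_1(Δz) = -251.1600 / 610.4000 = -0.411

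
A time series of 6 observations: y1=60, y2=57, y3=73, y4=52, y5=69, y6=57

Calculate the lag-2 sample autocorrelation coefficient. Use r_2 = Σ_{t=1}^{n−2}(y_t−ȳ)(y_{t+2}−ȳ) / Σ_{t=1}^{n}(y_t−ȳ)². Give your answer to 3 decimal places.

Mean ȳ = (60 + 57 + 73 + 52 + 69 + 57)/6 = 61.3333
Σ(y_t−ȳ)(y_{t+2}−ȳ) = (-15.5556) + (40.4444) + (89.4444) + (40.4444) = 154.7778
Denominator Σ(y_t−ȳ)² = 321.3333
r_2 = 154.7778 / 321.3333 = 0.482

0.482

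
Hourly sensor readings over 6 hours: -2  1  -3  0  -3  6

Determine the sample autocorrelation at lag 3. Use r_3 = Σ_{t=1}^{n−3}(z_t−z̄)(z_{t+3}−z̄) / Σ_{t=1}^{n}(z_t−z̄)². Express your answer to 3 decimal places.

Mean z̄ = (-2 + 1 − 3 + 0 − 3 + 6)/6 = -0.1667
Deviations from mean: -1.8333, 1.1667, -2.8333, 0.1667, -2.8333, 6.1667
Σ(z_t−z̄)(z_{t+3}−z̄) = (-0.3056) + (-3.3056) + (-17.4722) = -21.0833
Denominator Σ(z_t−z̄)² = 58.8333
r_3 = -21.0833 / 58.8333 = -0.358

-0.358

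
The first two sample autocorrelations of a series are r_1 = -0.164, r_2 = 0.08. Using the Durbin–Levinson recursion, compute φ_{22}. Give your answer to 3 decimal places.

φ_{22} = (r_2 − r_1²) / (1 − r_1²)
r_1² = (-0.164)² = 0.026896
Numerator = 0.08 − 0.0269 = 0.0531; denominator = 1 − 0.0269 = 0.9731
φ_{22} = 0.0531 / 0.9731 = 0.055

0.055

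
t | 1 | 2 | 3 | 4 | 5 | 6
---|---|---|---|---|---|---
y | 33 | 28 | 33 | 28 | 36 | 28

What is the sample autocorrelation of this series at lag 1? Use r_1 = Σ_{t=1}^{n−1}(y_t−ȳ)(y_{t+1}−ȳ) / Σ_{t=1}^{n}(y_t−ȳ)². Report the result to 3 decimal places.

-0.800

Mean ȳ = (33 + 28 + 33 + 28 + 36 + 28)/6 = 31.0000
Deviations from mean: 2.0000, -3.0000, 2.0000, -3.0000, 5.0000, -3.0000
Σ(y_t−ȳ)(y_{t+1}−ȳ) = (-6.0000) + (-6.0000) + (-6.0000) + (-15.0000) + (-15.0000) = -48.0000
Denominator Σ(y_t−ȳ)² = 60.0000
r_1 = -48.0000 / 60.0000 = -0.800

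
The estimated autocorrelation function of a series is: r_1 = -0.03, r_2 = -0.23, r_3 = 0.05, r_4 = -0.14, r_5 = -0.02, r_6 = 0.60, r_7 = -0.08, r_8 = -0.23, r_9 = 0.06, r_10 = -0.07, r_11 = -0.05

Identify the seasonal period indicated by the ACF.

6

The largest autocorrelation is r_6 = 0.60; the remaining lags stay at or below 0.06.
The dominant spike at lag 6 indicates a seasonal period of 6.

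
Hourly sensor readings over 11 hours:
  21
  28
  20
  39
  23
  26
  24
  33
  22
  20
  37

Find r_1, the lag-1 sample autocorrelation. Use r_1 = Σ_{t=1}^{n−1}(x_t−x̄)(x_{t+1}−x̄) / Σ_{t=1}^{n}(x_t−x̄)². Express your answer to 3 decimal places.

Mean x̄ = (21 + 28 + 20 + 39 + 23 + 26 + 24 + 33 + 22 + 20 + 37)/11 = 26.6364
Numerator Σ_{t=1}^{10}(x_t−x̄)(x_{t+1}−x̄) = -224.0413
Denominator Σ(x_t−x̄)² = 464.5455
r_1 = -224.0413 / 464.5455 = -0.482

-0.482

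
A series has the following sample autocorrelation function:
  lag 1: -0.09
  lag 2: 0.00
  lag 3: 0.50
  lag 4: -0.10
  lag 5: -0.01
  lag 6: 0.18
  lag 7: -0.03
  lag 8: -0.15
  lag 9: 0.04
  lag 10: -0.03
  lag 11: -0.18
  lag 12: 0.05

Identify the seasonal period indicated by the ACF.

The largest autocorrelation is r_3 = 0.50, with a weaker echo at lag 6 (0.18); the remaining lags stay at or below 0.05.
The dominant spike at lag 3 indicates a seasonal period of 3.

3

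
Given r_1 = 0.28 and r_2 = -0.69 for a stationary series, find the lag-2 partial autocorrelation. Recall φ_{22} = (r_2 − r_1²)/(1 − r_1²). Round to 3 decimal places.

φ_{22} = (r_2 − r_1²) / (1 − r_1²)
r_1² = (0.28)² = 0.0784
Numerator = -0.69 − 0.0784 = -0.7684; denominator = 1 − 0.0784 = 0.9216
φ_{22} = -0.7684 / 0.9216 = -0.834

-0.834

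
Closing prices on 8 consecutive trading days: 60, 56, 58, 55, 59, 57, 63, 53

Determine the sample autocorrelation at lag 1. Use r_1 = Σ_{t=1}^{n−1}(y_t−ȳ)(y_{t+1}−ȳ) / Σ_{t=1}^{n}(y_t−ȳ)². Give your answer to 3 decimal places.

-0.562

Mean ȳ = (60 + 56 + 58 + 55 + 59 + 57 + 63 + 53)/8 = 57.6250
Deviations from mean: 2.3750, -1.6250, 0.3750, -2.6250, 1.3750, -0.6250, 5.3750, -4.6250
Numerator Σ_{t=1}^{7}(y_t−ȳ)(y_{t+1}−ȳ) = -38.1406
Denominator Σ(y_t−ȳ)² = 67.8750
r_1 = -38.1406 / 67.8750 = -0.562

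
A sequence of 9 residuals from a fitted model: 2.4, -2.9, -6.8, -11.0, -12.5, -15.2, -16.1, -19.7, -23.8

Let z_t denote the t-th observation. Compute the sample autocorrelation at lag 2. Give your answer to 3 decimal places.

Mean z̄ = (2.4 − 2.9 − 6.8 − 11.0 − 12.5 − 15.2 − 16.1 − 19.7 − 23.8)/9 = -11.7333
Numerator Σ_{t=1}^{7}(z_t−z̄)(z_{t+2}−z̄) = 153.5344
Denominator Σ(z_t−z̄)² = 543.4000
r_2 = 153.5344 / 543.4000 = 0.283

0.283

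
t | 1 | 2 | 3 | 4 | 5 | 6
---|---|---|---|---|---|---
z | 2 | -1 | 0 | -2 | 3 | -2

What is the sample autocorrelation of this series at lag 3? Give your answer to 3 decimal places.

-0.318

Mean z̄ = (2 − 1 + 0 − 2 + 3 − 2)/6 = 0.0000
Deviations from mean: 2.0000, -1.0000, 0.0000, -2.0000, 3.0000, -2.0000
Σ(z_t−z̄)(z_{t+3}−z̄) = (-4.0000) + (-3.0000) + (0.0000) = -7.0000
Denominator Σ(z_t−z̄)² = 22.0000
r_3 = -7.0000 / 22.0000 = -0.318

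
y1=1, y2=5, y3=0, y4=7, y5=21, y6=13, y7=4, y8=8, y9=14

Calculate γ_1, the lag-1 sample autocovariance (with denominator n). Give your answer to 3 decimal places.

Mean ȳ = (1 + 5 + 0 + 7 + 21 + 13 + 4 + 8 + 14)/9 = 8.1111
Σ_{t=1}^{8}(y_t−ȳ)(y_{t+1}−ȳ) = 84.7654
γ_1 = 84.7654 / 9 = 9.418

9.418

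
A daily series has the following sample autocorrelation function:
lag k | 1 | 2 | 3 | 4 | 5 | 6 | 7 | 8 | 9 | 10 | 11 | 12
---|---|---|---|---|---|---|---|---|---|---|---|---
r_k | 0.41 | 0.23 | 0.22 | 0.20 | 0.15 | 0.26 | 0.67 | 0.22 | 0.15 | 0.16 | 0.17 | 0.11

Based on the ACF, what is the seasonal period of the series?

7

The largest autocorrelation is r_7 = 0.67; the remaining lags stay at or below 0.41. The elevated value at lag 1 (0.41), dropping to 0.23 at lag 2, reflects decaying short-term dependence rather than seasonality.
The dominant spike at lag 7 indicates a seasonal period of 7.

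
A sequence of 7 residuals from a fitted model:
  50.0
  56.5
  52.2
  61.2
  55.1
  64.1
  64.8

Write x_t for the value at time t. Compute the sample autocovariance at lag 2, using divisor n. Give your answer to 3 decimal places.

8.056

Mean x̄ = (50.0 + 56.5 + 52.2 + 61.2 + 55.1 + 64.1 + 64.8)/7 = 57.7000
Deviations: -7.7000, -1.2000, -5.5000, 3.5000, -2.6000, 6.4000, 7.1000
Σ_{t=1}^{5}(x_t−x̄)(x_{t+2}−x̄) = 56.3900
γ_2 = 56.3900 / 7 = 8.056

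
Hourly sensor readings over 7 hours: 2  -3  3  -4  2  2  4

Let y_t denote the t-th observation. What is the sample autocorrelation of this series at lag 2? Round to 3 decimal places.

Mean ȳ = (2 − 3 + 3 − 4 + 2 + 2 + 4)/7 = 0.8571
Deviations from mean: 1.1429, -3.8571, 2.1429, -4.8571, 1.1429, 1.1429, 3.1429
Numerator Σ_{t=1}^{5}(y_t−ȳ)(y_{t+2}−ȳ) = 21.6735
Denominator Σ(y_t−ȳ)² = 56.8571
r_2 = 21.6735 / 56.8571 = 0.381

0.381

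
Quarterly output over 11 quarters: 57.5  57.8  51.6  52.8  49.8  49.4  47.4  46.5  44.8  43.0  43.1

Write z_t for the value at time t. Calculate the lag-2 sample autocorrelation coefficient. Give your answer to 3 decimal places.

Mean z̄ = (57.5 + 57.8 + 51.6 + 52.8 + 49.8 + 49.4 + 47.4 + 46.5 + 44.8 + 43.0 + 43.1)/11 = 49.4273
Numerator Σ_{t=1}^{9}(z_t−z̄)(z_{t+2}−z̄) = 103.2940
Denominator Σ(z_t−z̄)² = 266.9418
r_2 = 103.2940 / 266.9418 = 0.387

0.387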